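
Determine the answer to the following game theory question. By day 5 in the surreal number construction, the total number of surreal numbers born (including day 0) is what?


Day 0: {|} = 0 is born. Count = 1.
Day n: the number of surreal numbers born by day n is 2^(n+1) - 1.
By day 0: 2^1 - 1 = 1
By day 1: 2^2 - 1 = 3
By day 2: 2^3 - 1 = 7
By day 3: 2^4 - 1 = 15
By day 4: 2^5 - 1 = 31
By day 5: 2^6 - 1 = 63
By day 5: 63 surreal numbers.

63


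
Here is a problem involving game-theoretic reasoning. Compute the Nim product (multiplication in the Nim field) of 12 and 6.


Nim multiplication is bilinear over XOR: (u XOR v) * w = (u*w) XOR (v*w).
So we split each operand into its bit components and XOR the pairwise Nim products.
12 = 4 + 8 (as XOR of powers of 2).
6 = 2 + 4 (as XOR of powers of 2).
Using the standard Nim-product table on single bits:
  2*2 = 3,   2*4 = 8,   2*8 = 12,
  4*4 = 6,   4*8 = 11,  8*8 = 13,
and  1*x = x (identity), k*l = l*k (commutative).
Pairwise Nim products:
  4 * 2 = 8
  4 * 4 = 6
  8 * 2 = 12
  8 * 4 = 11
XOR them: 8 XOR 6 XOR 12 XOR 11 = 9.
Result: 12 * 6 = 9 (in Nim).

9


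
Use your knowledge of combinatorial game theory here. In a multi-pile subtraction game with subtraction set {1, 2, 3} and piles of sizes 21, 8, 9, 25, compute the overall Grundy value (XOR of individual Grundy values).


Subtraction set: {1, 2, 3}
For this subtraction set, G(n) = n mod 4 (period = max + 1 = 4).
Pile 1 (size 21): G(21) = 21 mod 4 = 1
Pile 2 (size 8): G(8) = 8 mod 4 = 0
Pile 3 (size 9): G(9) = 9 mod 4 = 1
Pile 4 (size 25): G(25) = 25 mod 4 = 1
Total Grundy value = XOR of all: 1 XOR 0 XOR 1 XOR 1 = 1

1


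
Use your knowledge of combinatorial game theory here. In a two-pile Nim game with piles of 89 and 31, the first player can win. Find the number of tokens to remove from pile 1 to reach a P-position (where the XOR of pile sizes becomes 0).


Piles: 89 and 31
Current XOR: 89 XOR 31 = 70 (non-zero, so this is an N-position).
To make the XOR zero, we need to find a move that balances the piles.
For pile 1 (size 89): target = 89 XOR 70 = 31
We reduce pile 1 from 89 to 31.
Tokens removed: 89 - 31 = 58
Verification: 31 XOR 31 = 0

58


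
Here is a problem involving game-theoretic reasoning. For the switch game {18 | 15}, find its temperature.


The game is {18 | 15}, a switch {a | b} with numbers a > b.
Cooling {a | b} by t gives {a - t | b + t}, which stops being hot when a - t = b + t, i.e. at t = (a - b)/2. So the temperature of a switch is (a - b)/2.
Temperature = (Left option - Right option) / 2
= (18 - (15)) / 2
= 3 / 2
= 3/2

3/2


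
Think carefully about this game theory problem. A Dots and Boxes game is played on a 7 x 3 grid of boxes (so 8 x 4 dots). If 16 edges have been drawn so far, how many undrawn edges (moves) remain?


Grid: 7 x 3 boxes, i.e. 8 rows and 4 columns of dots.
Horizontal edges: (rows + 1) * cols = 8 * 3 = 24
Vertical edges: rows * (cols + 1) = 7 * 4 = 28
Total edges: 24 + 28 = 52
Edges drawn: 16
Remaining: 52 - 16 = 36

36


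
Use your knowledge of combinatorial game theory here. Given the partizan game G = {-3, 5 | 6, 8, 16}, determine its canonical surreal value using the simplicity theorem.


Left options: {-3, 5}, max = 5
Right options: {6, 8, 16}, min = 6
All options are numbers and max(Left) < min(Right), so by the simplicity theorem the value is the simplest (earliest-born) number strictly between 5 and 6.
No integer lies strictly between 5 and 6, so the value is the dyadic rational m/2^k in the interval with the smallest k (then m odd); search k = 1, 2, ...:
Denominator 2: 11/2 lies strictly between 5 and 6 -- found.
The simplest number in the interval is 11/2.
Game value = 11/2

11/2


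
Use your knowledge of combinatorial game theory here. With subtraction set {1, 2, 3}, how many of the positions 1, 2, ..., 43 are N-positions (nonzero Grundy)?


Subtraction set S = {1, 2, 3}, so G(n) = n mod 4.
G(n) = 0 when n is a multiple of 4.
Multiples of 4 in [1, 43]: 10
N-positions (nonzero Grundy) = 43 - 10 = 33

33


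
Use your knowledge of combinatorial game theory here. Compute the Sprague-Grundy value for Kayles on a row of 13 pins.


Kayles: a move removes 1 or 2 adjacent pins from a contiguous row.
Removing pins from a row of k leaves two independent rows (a, b) with a + b = k - 1 (one pin) or a + b = k - 2 (two pins); an end removal gives a = 0.
By Sprague-Grundy, G(k) = mex{ G(a) XOR G(b) } over all these splits. G(0) = 0.
G(1): splits (0,0):0^0=0 -> mex({0}) = 1
G(2): splits (0,1):0^1=1 (0,0):0^0=0 -> mex({0, 1}) = 2
G(3): splits (0,2):0^2=2 (1,1):1^1=0 (0,1):0^1=1 -> mex({0, 1, 2}) = 3
G(4): splits (0,3):0^3=3 (1,2):1^2=3 (0,2):0^2=2 (1,1):1^1=0 -> mex({0, 2, 3}) = 1
G(5): splits (0,4):0^1=1 (1,3):1^3=2 (2,2):2^2=0 (0,3):0^3=3 (1,2):1^2=3 -> mex({0, 1, 2, 3}) = 4
G(6) = mex({0, 1, 2, 4}) = 3
G(7) = mex({0, 1, 3, 4, 5}) = 2
G(8) = mex({0, 2, 3, 5, 6}) = 1
G(9) = mex({0, 1, 2, 3, 6, 7}) = 4
G(10) = mex({0, 1, 3, 4, 5, 7}) = 2
G(11) = mex({0, 1, 2, 3, 4, 5}) = 6
G(12) = mex({0, 1, 2, 3, 5, 6, 7}) = 4
G(13) = mex({0, 2, 3, 4, 6, 7}) = 1
Therefore G(13) = 1.

1


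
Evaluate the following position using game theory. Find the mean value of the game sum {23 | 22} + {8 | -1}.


G1 = {23 | 22}, G2 = {8 | -1}
Each is a switch {a | b} with numbers a > b; its mean value is (a + b)/2, and mean value is additive over game sums: m(G1 + G2) = m(G1) + m(G2).
Mean of G1 = (23 + (22))/2 = 45/2 = 45/2
Mean of G2 = (8 + (-1))/2 = 7/2 = 7/2
Mean of G1 + G2 = 45/2 + 7/2 = 26

26


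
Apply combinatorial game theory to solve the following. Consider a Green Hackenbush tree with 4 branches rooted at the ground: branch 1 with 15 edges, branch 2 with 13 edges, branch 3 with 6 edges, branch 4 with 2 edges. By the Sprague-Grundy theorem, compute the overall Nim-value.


The tree has 4 branches from the ground vertex.
In Green Hackenbush, the Nim-value of a simple path of length k is k.
Branch 1: length 15, Nim-value = 15
Branch 2: length 13, Nim-value = 13
Branch 3: length 6, Nim-value = 6
Branch 4: length 2, Nim-value = 2
Total Nim-value = XOR of all branch values:
0 XOR 15 = 15
15 XOR 13 = 2
2 XOR 6 = 4
4 XOR 2 = 6
Nim-value of the tree = 6

6


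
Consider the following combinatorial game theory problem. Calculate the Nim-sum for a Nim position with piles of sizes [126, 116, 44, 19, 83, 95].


We need the XOR (exclusive or) of all pile sizes.
After XOR-ing pile 1 (size 126): 0 XOR 126 = 126
After XOR-ing pile 2 (size 116): 126 XOR 116 = 10
After XOR-ing pile 3 (size 44): 10 XOR 44 = 38
After XOR-ing pile 4 (size 19): 38 XOR 19 = 53
After XOR-ing pile 5 (size 83): 53 XOR 83 = 102
After XOR-ing pile 6 (size 95): 102 XOR 95 = 57
The Nim-value of this position is 57.

57


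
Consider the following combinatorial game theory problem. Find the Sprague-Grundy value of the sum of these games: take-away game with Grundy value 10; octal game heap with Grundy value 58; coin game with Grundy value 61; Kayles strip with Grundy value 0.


By the Sprague-Grundy theorem, the Grundy value of a sum of games is the XOR of individual Grundy values.
take-away game: Grundy value = 10. Running XOR: 0 XOR 10 = 10
octal game heap: Grundy value = 58. Running XOR: 10 XOR 58 = 48
coin game: Grundy value = 61. Running XOR: 48 XOR 61 = 13
Kayles strip: Grundy value = 0. Running XOR: 13 XOR 0 = 13
The combined Grundy value is 13.

13


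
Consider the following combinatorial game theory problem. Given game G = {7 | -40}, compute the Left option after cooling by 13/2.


Original game: {7 | -40} (a switch {a | b} with a > b).
Cooling by t (for t below the temperature (a - b)/2 = 47/2) taxes each move by t: {a | b} cooled by t is {a - t | b + t}.
Cooling amount: t = 13/2
Cooled Left option: 7 - 13/2 = 1/2
Cooled Right option: -40 + 13/2 = -67/2
Cooled game: {1/2 | -67/2}
Left option = 1/2

1/2


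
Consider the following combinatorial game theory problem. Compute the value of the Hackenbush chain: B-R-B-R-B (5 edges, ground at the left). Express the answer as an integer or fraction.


Edges (from ground): B-R-B-R-B
By Berlekamp's sign-expansion rule, a Blue-Red Hackenbush stalk has the value of the surreal number whose sign sequence is the edge sequence with B -> + and R -> -.
Sign sequence: +-+-+
Trace the sign expansion in the surreal number tree, starting from 0:
Edge 1: B (sign +) -> bounds (0, +inf), value = 1
Edge 2: R (sign -) -> bounds (0, 1), value = 1/2
Edge 3: B (sign +) -> bounds (1/2, 1), value = 3/4
Edge 4: R (sign -) -> bounds (1/2, 3/4), value = 5/8
Edge 5: B (sign +) -> bounds (5/8, 3/4), value = 11/16
Game value = 11/16

11/16


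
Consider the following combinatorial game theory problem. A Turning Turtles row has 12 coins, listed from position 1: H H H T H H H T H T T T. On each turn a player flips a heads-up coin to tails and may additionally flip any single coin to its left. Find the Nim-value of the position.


Coins: H H H T H H H T H T T T
Key fact: a single head at position k behaves exactly like a Nim heap of size k (turning it to T and optionally flipping a coin at j < k corresponds to moving the heap from k to j, or to 0), and heads combine as a disjunctive sum (two heads at the same place would cancel, matching j XOR j = 0). So the Nim-value is the XOR of the 1-indexed positions of the heads.
Face-up positions (1-indexed): [1, 2, 3, 5, 6, 7, 9]
XOR 0 with 1: 0 XOR 1 = 1
XOR 1 with 2: 1 XOR 2 = 3
XOR 3 with 3: 3 XOR 3 = 0
XOR 0 with 5: 0 XOR 5 = 5
XOR 5 with 6: 5 XOR 6 = 3
XOR 3 with 7: 3 XOR 7 = 4
XOR 4 with 9: 4 XOR 9 = 13
Nim-value = 13

13


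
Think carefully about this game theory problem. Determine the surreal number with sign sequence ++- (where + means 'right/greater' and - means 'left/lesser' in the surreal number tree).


Sign expansion: ++-
Rule: track bounds (lo, hi), initially (-inf, +inf). On '+', the current value becomes lo and we move to the simplest number in (value, hi): value + 1 if hi = +inf, otherwise the midpoint (value + hi)/2. On '-', the current value becomes hi and we move to value - 1 if lo = -inf, otherwise the midpoint (lo + value)/2.
Start at 0.
Step 1: sign = +, move right. Bounds: (0, +inf). Value = 1
Step 2: sign = +, move right. Bounds: (1, +inf). Value = 2
Step 3: sign = -, move left. Bounds: (1, 2). Value = 3/2
The surreal number with sign expansion ++- is 3/2.

3/2


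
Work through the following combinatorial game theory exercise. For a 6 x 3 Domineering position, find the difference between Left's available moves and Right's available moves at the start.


Board is 6 x 3 (rows x cols).
Left (vertical) placements: (rows-1) * cols = 5 * 3 = 15
Right (horizontal) placements: rows * (cols-1) = 6 * 2 = 12
Advantage = Left - Right = 15 - 12 = 3

3


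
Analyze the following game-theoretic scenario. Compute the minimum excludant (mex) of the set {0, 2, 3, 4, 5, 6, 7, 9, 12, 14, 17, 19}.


Set = {0, 2, 3, 4, 5, 6, 7, 9, 12, 14, 17, 19}
0 is in the set.
1 is NOT in the set. This is the mex.
mex = 1

1


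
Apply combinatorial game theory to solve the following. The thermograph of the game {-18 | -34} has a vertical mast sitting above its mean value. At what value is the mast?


Game = {-18 | -34}, a switch {a | b} with numbers a > b.
Its thermograph has left wall a - t and right wall b + t, which meet at t = (a - b)/2, where both equal (a + b)/2. So the mast (mean value) is at (a + b)/2.
Mean = (-18 + (-34))/2 = -52/2 = -26

-26


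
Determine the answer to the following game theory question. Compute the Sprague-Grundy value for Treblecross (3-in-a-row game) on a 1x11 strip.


Treblecross: place X on empty cells; 3-in-a-row wins.
Playing within two cells of an existing X lets the opponent win at once, so sensible play treats the cells i-2..i+2 around each X as dead. The player left with no safe cell loses, so this is a normal-play take-away game on strips of safe cells.
Placing X at cell i (0-indexed) of a strip of k safe cells leaves independent strips of sizes max(0, i-2) and max(0, k-i-3). Hence G(k) = mex{ G(max(0,i-2)) XOR G(max(0,k-i-3)) : 0 <= i < k }, with G(0) = 0.
G(1): splits (0,0):0^0=0 -> mex({0}) = 1
G(2): splits (0,0):0^0=0 -> mex({0}) = 1
G(3): splits (0,0):0^0=0 -> mex({0}) = 1
G(4): splits (0,1):0^1=1 (0,0):0^0=0 -> mex({0, 1}) = 2
G(5): splits (0,2):0^1=1 (0,1):0^1=1 (0,0):0^0=0 -> mex({0, 1}) = 2
G(6) = mex({1}) = 0
G(7) = mex({0, 1, 2}) = 3
G(8) = mex({0, 1, 2}) = 3
G(9) = mex({0, 2}) = 1
G(10) = mex({0, 2, 3}) = 1
G(11) = mex({0, 3}) = 1
Therefore G(11) = 1.

1


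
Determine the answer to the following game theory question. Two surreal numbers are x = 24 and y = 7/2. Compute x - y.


x = 24, y = 7/2
Converting to common denominator: 2
x = 48/2, y = 7/2
x - y = 24 - 7/2 = 41/2

41/2


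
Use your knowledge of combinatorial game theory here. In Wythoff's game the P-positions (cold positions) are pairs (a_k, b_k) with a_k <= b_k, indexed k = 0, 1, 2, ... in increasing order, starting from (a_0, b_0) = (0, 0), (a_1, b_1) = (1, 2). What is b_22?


By Wythoff's theorem, a_k = floor(k * phi) and b_k = floor(k * phi^2) = a_k + k, where phi = (1 + sqrt(5))/2 is the golden ratio.
phi = (1 + sqrt(5))/2 = 1.618034
phi^2 = phi + 1 = 2.618034
k = 22
k * phi^2 = 22 * 2.618034 = 57.596748
b_22 = floor(k * phi^2) = 57 (check: a_22 + k = 35 + 22 = 57)

57


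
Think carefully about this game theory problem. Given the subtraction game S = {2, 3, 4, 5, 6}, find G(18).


The subtraction set is S = {2, 3, 4, 5, 6}.
G(k) = mex{ G(k - s) : s in S, s <= k }. We compute iteratively: G(0) = 0.
G(1) = mex({}) = 0
G(2) = mex({0}) = 1
G(3) = mex({0}) = 1
G(4) = mex({0, 1}) = 2
G(5) = mex({0, 1}) = 2
G(6) = mex({0, 1, 2}) = 3
G(7) = mex({0, 1, 2}) = 3
G(8) = mex({1, 2, 3}) = 0
G(9) = mex({1, 2, 3}) = 0
G(10) = mex({0, 2, 3}) = 1
G(11) = mex({0, 2, 3}) = 1
G(12) = mex({0, 1, 3}) = 2
G(13) = mex({0, 1, 3}) = 2
Observe that G(8)..G(13) = 0, 0, 1, 1, 2, 2 repeats G(0)..G(5) = 0, 0, 1, 1, 2, 2.
For k >= max(S) = 6, G(k) is determined by the previous 6 values G(k-6)..G(k-1); a window of 6 consecutive values has recurred shifted by 8, so by induction G(k + 8) = G(k) for all k >= 0: the sequence is periodic from the start with period 8.
One period: G(0..7) = 0, 0, 1, 1, 2, 2, 3, 3.
18 mod 8 = 2, so G(18) = G(2) = 1.

1


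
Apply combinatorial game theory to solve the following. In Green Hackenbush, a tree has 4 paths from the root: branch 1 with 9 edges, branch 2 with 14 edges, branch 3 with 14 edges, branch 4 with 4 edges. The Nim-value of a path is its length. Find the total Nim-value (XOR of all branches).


The tree has 4 branches from the ground vertex.
In Green Hackenbush, the Nim-value of a simple path of length k is k.
Branch 1: length 9, Nim-value = 9
Branch 2: length 14, Nim-value = 14
Branch 3: length 14, Nim-value = 14
Branch 4: length 4, Nim-value = 4
Total Nim-value = XOR of all branch values:
0 XOR 9 = 9
9 XOR 14 = 7
7 XOR 14 = 9
9 XOR 4 = 13
Nim-value of the tree = 13

13


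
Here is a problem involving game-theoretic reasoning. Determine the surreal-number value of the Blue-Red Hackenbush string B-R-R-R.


Edges (from ground): B-R-R-R
By Berlekamp's sign-expansion rule, a Blue-Red Hackenbush stalk has the value of the surreal number whose sign sequence is the edge sequence with B -> + and R -> -.
Sign sequence: +---
Trace the sign expansion in the surreal number tree, starting from 0:
Edge 1: B (sign +) -> bounds (0, +inf), value = 1
Edge 2: R (sign -) -> bounds (0, 1), value = 1/2
Edge 3: R (sign -) -> bounds (0, 1/2), value = 1/4
Edge 4: R (sign -) -> bounds (0, 1/4), value = 1/8
Game value = 1/8

1/8


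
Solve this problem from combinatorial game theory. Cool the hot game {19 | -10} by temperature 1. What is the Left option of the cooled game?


Original game: {19 | -10} (a switch {a | b} with a > b).
Cooling by t (for t below the temperature (a - b)/2 = 29/2) taxes each move by t: {a | b} cooled by t is {a - t | b + t}.
Cooling amount: t = 1
Cooled Left option: 19 - 1 = 18
Cooled Right option: -10 + 1 = -9
Cooled game: {18 | -9}
Left option = 18

18


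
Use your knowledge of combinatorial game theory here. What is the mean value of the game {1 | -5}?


Game = {1 | -5}, a switch {a | b} with numbers a > b.
Its thermograph has left wall a - t and right wall b + t, which meet at t = (a - b)/2, where both equal (a + b)/2. So the mast (mean value) is at (a + b)/2.
Mean = (1 + (-5))/2 = -4/2 = -2

-2


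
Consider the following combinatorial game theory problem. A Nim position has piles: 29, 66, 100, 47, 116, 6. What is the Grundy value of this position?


We need the XOR (exclusive or) of all pile sizes.
After XOR-ing pile 1 (size 29): 0 XOR 29 = 29
After XOR-ing pile 2 (size 66): 29 XOR 66 = 95
After XOR-ing pile 3 (size 100): 95 XOR 100 = 59
After XOR-ing pile 4 (size 47): 59 XOR 47 = 20
After XOR-ing pile 5 (size 116): 20 XOR 116 = 96
After XOR-ing pile 6 (size 6): 96 XOR 6 = 102
The Nim-value of this position is 102.

102


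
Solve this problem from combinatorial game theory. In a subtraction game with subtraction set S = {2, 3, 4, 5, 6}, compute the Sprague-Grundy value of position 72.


The subtraction set is S = {2, 3, 4, 5, 6}.
G(k) = mex{ G(k - s) : s in S, s <= k }. We compute iteratively: G(0) = 0.
G(1) = mex({}) = 0
G(2) = mex({0}) = 1
G(3) = mex({0}) = 1
G(4) = mex({0, 1}) = 2
G(5) = mex({0, 1}) = 2
G(6) = mex({0, 1, 2}) = 3
G(7) = mex({0, 1, 2}) = 3
G(8) = mex({1, 2, 3}) = 0
G(9) = mex({1, 2, 3}) = 0
G(10) = mex({0, 2, 3}) = 1
G(11) = mex({0, 2, 3}) = 1
G(12) = mex({0, 1, 3}) = 2
G(13) = mex({0, 1, 3}) = 2
Observe that G(8)..G(13) = 0, 0, 1, 1, 2, 2 repeats G(0)..G(5) = 0, 0, 1, 1, 2, 2.
For k >= max(S) = 6, G(k) is determined by the previous 6 values G(k-6)..G(k-1); a window of 6 consecutive values has recurred shifted by 8, so by induction G(k + 8) = G(k) for all k >= 0: the sequence is periodic from the start with period 8.
One period: G(0..7) = 0, 0, 1, 1, 2, 2, 3, 3.
72 mod 8 = 0, so G(72) = G(0) = 0.

0


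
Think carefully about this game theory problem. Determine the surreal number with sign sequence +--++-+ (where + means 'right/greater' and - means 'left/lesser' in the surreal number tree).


Sign expansion: +--++-+
Rule: track bounds (lo, hi), initially (-inf, +inf). On '+', the current value becomes lo and we move to the simplest number in (value, hi): value + 1 if hi = +inf, otherwise the midpoint (value + hi)/2. On '-', the current value becomes hi and we move to value - 1 if lo = -inf, otherwise the midpoint (lo + value)/2.
Start at 0.
Step 1: sign = +, move right. Bounds: (0, +inf). Value = 1
Step 2: sign = -, move left. Bounds: (0, 1). Value = 1/2
Step 3: sign = -, move left. Bounds: (0, 1/2). Value = 1/4
Step 4: sign = +, move right. Bounds: (1/4, 1/2). Value = 3/8
Step 5: sign = +, move right. Bounds: (3/8, 1/2). Value = 7/16
Step 6: sign = -, move left. Bounds: (3/8, 7/16). Value = 13/32
Step 7: sign = +, move right. Bounds: (13/32, 7/16). Value = 27/64
The surreal number with sign expansion +--++-+ is 27/64.

27/64


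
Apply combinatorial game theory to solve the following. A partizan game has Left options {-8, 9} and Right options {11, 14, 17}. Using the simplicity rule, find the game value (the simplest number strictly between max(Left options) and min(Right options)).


Left options: {-8, 9}, max = 9
Right options: {11, 14, 17}, min = 11
All options are numbers and max(Left) < min(Right), so by the simplicity theorem the value is the simplest (earliest-born) number strictly between 9 and 11.
The only integer strictly between 9 and 11 is 10.
No non-integer in the interval can be simpler: if x is a non-integer in the interval, then floor(x) or ceil(x) also lies in the interval (the interval contains an integer), and both are proper prefixes of x's sign expansion, i.e. born earlier. So the game value is 10.
Game value = 10

10


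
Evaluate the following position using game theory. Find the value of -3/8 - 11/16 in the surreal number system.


x = -3/8, y = 11/16
Converting to common denominator: 16
x = -6/16, y = 11/16
x - y = -3/8 - 11/16 = -17/16

-17/16


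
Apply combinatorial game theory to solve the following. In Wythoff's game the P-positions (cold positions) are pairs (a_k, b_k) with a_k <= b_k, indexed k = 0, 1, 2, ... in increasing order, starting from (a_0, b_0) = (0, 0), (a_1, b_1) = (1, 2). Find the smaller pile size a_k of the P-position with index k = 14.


By Wythoff's theorem, a_k = floor(k * phi) and b_k = floor(k * phi^2) = a_k + k, where phi = (1 + sqrt(5))/2 is the golden ratio.
phi = (1 + sqrt(5))/2 = 1.618034
k = 14
k * phi = 14 * 1.618034 = 22.652476
a_14 = floor(k * phi) = 22

22


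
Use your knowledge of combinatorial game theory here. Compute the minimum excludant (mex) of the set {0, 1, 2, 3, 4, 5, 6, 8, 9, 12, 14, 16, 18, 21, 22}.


Set = {0, 1, 2, 3, 4, 5, 6, 8, 9, 12, 14, 16, 18, 21, 22}
0 is in the set.
1 is in the set.
2 is in the set.
3 is in the set.
4 is in the set.
5 is in the set.
6 is in the set.
7 is NOT in the set. This is the mex.
mex = 7

7


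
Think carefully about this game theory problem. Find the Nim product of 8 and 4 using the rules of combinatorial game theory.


Nim multiplication is bilinear over XOR: (u XOR v) * w = (u*w) XOR (v*w).
So we split each operand into its bit components and XOR the pairwise Nim products.
8 = 8 (as XOR of powers of 2).
4 = 4 (as XOR of powers of 2).
Using the standard Nim-product table on single bits:
  2*2 = 3,   2*4 = 8,   2*8 = 12,
  4*4 = 6,   4*8 = 11,  8*8 = 13,
and  1*x = x (identity), k*l = l*k (commutative).
Pairwise Nim products:
  8 * 4 = 11
XOR them: 11 = 11.
Result: 8 * 4 = 11 (in Nim).

11


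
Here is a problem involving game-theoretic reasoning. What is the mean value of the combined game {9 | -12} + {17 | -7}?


G1 = {9 | -12}, G2 = {17 | -7}
Each is a switch {a | b} with numbers a > b; its mean value is (a + b)/2, and mean value is additive over game sums: m(G1 + G2) = m(G1) + m(G2).
Mean of G1 = (9 + (-12))/2 = -3/2 = -3/2
Mean of G2 = (17 + (-7))/2 = 10/2 = 5
Mean of G1 + G2 = -3/2 + 5 = 7/2

7/2


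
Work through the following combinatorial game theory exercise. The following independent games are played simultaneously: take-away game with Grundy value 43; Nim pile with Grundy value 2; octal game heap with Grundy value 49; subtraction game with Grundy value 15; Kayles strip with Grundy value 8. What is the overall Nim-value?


By the Sprague-Grundy theorem, the Grundy value of a sum of games is the XOR of individual Grundy values.
take-away game: Grundy value = 43. Running XOR: 0 XOR 43 = 43
Nim pile: Grundy value = 2. Running XOR: 43 XOR 2 = 41
octal game heap: Grundy value = 49. Running XOR: 41 XOR 49 = 24
subtraction game: Grundy value = 15. Running XOR: 24 XOR 15 = 23
Kayles strip: Grundy value = 8. Running XOR: 23 XOR 8 = 31
The combined Grundy value is 31.

31


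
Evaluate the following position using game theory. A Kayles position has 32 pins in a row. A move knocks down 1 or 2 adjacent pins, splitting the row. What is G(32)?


Kayles: a move removes 1 or 2 adjacent pins from a contiguous row.
Removing pins from a row of k leaves two independent rows (a, b) with a + b = k - 1 (one pin) or a + b = k - 2 (two pins); an end removal gives a = 0.
By Sprague-Grundy, G(k) = mex{ G(a) XOR G(b) } over all these splits. G(0) = 0.
G(1): splits (0,0):0^0=0 -> mex({0}) = 1
G(2): splits (0,1):0^1=1 (0,0):0^0=0 -> mex({0, 1}) = 2
G(3): splits (0,2):0^2=2 (1,1):1^1=0 (0,1):0^1=1 -> mex({0, 1, 2}) = 3
G(4): splits (0,3):0^3=3 (1,2):1^2=3 (0,2):0^2=2 (1,1):1^1=0 -> mex({0, 2, 3}) = 1
G(5): splits (0,4):0^1=1 (1,3):1^3=2 (2,2):2^2=0 (0,3):0^3=3 (1,2):1^2=3 -> mex({0, 1, 2, 3}) = 4
G(6) = mex({0, 1, 2, 4}) = 3
G(7) = mex({0, 1, 3, 4, 5}) = 2
G(8) = mex({0, 2, 3, 5, 6}) = 1
G(9) = mex({0, 1, 2, 3, 6, 7}) = 4
G(10) = mex({0, 1, 3, 4, 5, 7}) = 2
G(11) = mex({0, 1, 2, 3, 4, 5}) = 6
G(12) = mex({0, 1, 2, 3, 5, 6, 7}) = 4
G(13) = mex({0, 2, 3, 4, 6, 7}) = 1
G(14) = mex({0, 1, 4, 5, 6, 7}) = 2
G(15) = mex({0, 1, 2, 3, 4, 5, 6}) = 7
G(16) = mex({0, 2, 3, 5, 6, 7}) = 1
G(17) = mex({0, 1, 2, 3, 5, 6, 7}) = 4
G(18) = mex({0, 1, 2, 4, 5, 6}) = 3
G(19) = mex({0, 1, 3, 4, 5, 7}) = 2
G(20) = mex({0, 2, 3, 4, 5, 6, 7}) = 1
G(21) = mex({0, 1, 2, 3, 5, 6, 7}) = 4
G(22) = mex({0, 1, 2, 3, 4, 5, 7}) = 6
G(23) = mex({0, 1, 2, 3, 4, 5, 6}) = 7
G(24) = mex({0, 1, 2, 3, 5, 6, 7}) = 4
G(25) = mex({0, 2, 3, 4, 6, 7}) = 1
G(26) = mex({0, 1, 3, 4, 5, 6, 7}) = 2
G(27) = mex({0, 1, 2, 3, 4, 5, 6, 7}) = 8
G(28) = mex({0, 1, 2, 3, 4, 6, 7, 8}) = 5
G(29) = mex({0, 1, 2, 3, 5, 6, 7, 8, 9}) = 4
G(30) = mex({0, 1, 2, 3, 4, 5, 6, 9, 10}) = 7
G(31) = mex({0, 1, 3, 4, 5, 7, 10, 11}) = 2
G(32) = mex({0, 2, 3, 4, 5, 6, 7, 9, 11}) = 1
Therefore G(32) = 1.

1


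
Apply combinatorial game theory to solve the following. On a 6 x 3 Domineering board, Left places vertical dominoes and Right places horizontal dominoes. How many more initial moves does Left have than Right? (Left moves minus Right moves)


Board is 6 x 3 (rows x cols).
Left (vertical) placements: (rows-1) * cols = 5 * 3 = 15
Right (horizontal) placements: rows * (cols-1) = 6 * 2 = 12
Advantage = Left - Right = 15 - 12 = 3

3


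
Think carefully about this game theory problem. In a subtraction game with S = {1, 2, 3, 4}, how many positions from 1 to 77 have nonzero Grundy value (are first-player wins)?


Subtraction set S = {1, 2, 3, 4}, so G(n) = n mod 5.
G(n) = 0 when n is a multiple of 5.
Multiples of 5 in [1, 77]: 15
N-positions (nonzero Grundy) = 77 - 15 = 62

62


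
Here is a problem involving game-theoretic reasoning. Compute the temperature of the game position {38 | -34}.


The game is {38 | -34}, a switch {a | b} with numbers a > b.
Cooling {a | b} by t gives {a - t | b + t}, which stops being hot when a - t = b + t, i.e. at t = (a - b)/2. So the temperature of a switch is (a - b)/2.
Temperature = (Left option - Right option) / 2
= (38 - (-34)) / 2
= 72 / 2
= 36

36


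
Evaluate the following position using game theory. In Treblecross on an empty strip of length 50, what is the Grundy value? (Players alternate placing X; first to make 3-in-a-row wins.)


Treblecross: place X on empty cells; 3-in-a-row wins.
Playing within two cells of an existing X lets the opponent win at once, so sensible play treats the cells i-2..i+2 around each X as dead. The player left with no safe cell loses, so this is a normal-play take-away game on strips of safe cells.
Placing X at cell i (0-indexed) of a strip of k safe cells leaves independent strips of sizes max(0, i-2) and max(0, k-i-3). Hence G(k) = mex{ G(max(0,i-2)) XOR G(max(0,k-i-3)) : 0 <= i < k }, with G(0) = 0.
G(1): splits (0,0):0^0=0 -> mex({0}) = 1
G(2): splits (0,0):0^0=0 -> mex({0}) = 1
G(3): splits (0,0):0^0=0 -> mex({0}) = 1
G(4): splits (0,1):0^1=1 (0,0):0^0=0 -> mex({0, 1}) = 2
G(5): splits (0,2):0^1=1 (0,1):0^1=1 (0,0):0^0=0 -> mex({0, 1}) = 2
G(6) = mex({1}) = 0
G(7) = mex({0, 1, 2}) = 3
G(8) = mex({0, 1, 2}) = 3
G(9) = mex({0, 2}) = 1
G(10) = mex({0, 2, 3}) = 1
G(11) = mex({0, 3}) = 1
G(12) = mex({1, 3}) = 0
G(13) = mex({0, 1, 2, 3}) = 4
G(14) = mex({0, 1, 2}) = 3
G(15) = mex({0, 1, 2}) = 3
G(16) = mex({0, 1, 2, 4}) = 3
G(17) = mex({0, 1, 3, 4}) = 2
G(18) = mex({0, 1, 3, 4}) = 2
G(19) = mex({0, 1, 3, 5}) = 2
G(20) = mex({0, 1, 2, 3, 5}) = 4
G(21) = mex({0, 1, 2, 3, 5}) = 4
G(22) = mex({1, 2, 6}) = 0
G(23) = mex({0, 1, 2, 3, 4, 6}) = 5
G(24) = mex({0, 1, 2, 3, 4}) = 5
G(25) = mex({0, 1, 3, 4, 7}) = 2
G(26) = mex({0, 1, 3, 4, 5, 7}) = 2
G(27) = mex({0, 1, 3, 5}) = 2
G(28) = mex({0, 1, 2, 5}) = 3
G(29) = mex({0, 1, 2, 4, 5, 6}) = 3
G(30) = mex({1, 2, 4, 6}) = 0
G(31) = mex({0, 1, 2, 3, 4, 6}) = 5
G(32) = mex({1, 2, 3, 4, 7}) = 0
G(33) = mex({0, 3, 7}) = 1
G(34) = mex({0, 2, 3, 5, 7}) = 1
G(35) = mex({0, 2, 3, 5, 6}) = 1
G(36) = mex({0, 1, 2, 5, 6}) = 3
G(37) = mex({0, 1, 2, 4, 5, 6}) = 3
G(38) = mex({0, 1, 2, 4}) = 3
G(39) = mex({0, 1, 2, 3, 4, 7}) = 5
G(40) = mex({0, 1, 2, 3, 4, 5, 7}) = 6
G(41) = mex({0, 1, 2, 3, 5, 7}) = 4
G(42) = mex({0, 1, 2, 3, 5, 6, 7}) = 4
G(43) = mex({0, 2, 3, 5, 6}) = 1
G(44) = mex({1, 2, 3, 4, 5, 6}) = 0
G(45) = mex({0, 1, 2, 3, 4, 6, 7}) = 5
G(46) = mex({0, 1, 2, 3, 4, 7}) = 5
G(47) = mex({0, 1, 2, 3, 4, 5, 7}) = 6
G(48) = mex({0, 1, 2, 3, 4, 5, 7}) = 6
G(49) = mex({0, 1, 3, 4, 5, 7}) = 2
G(50) = mex({0, 1, 2, 3, 4, 5, 6}) = 7
Therefore G(50) = 7.

7


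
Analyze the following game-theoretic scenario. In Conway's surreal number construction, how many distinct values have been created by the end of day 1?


Day 0: {|} = 0 is born. Count = 1.
Day n: the number of surreal numbers born by day n is 2^(n+1) - 1.
By day 0: 2^1 - 1 = 1
By day 1: 2^2 - 1 = 3
By day 1: 3 surreal numbers.

3


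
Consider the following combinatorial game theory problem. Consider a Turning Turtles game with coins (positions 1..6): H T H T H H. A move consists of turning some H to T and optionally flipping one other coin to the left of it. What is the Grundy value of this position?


Coins: H T H T H H
Key fact: a single head at position k behaves exactly like a Nim heap of size k (turning it to T and optionally flipping a coin at j < k corresponds to moving the heap from k to j, or to 0), and heads combine as a disjunctive sum (two heads at the same place would cancel, matching j XOR j = 0). So the Nim-value is the XOR of the 1-indexed positions of the heads.
Face-up positions (1-indexed): [1, 3, 5, 6]
XOR 0 with 1: 0 XOR 1 = 1
XOR 1 with 3: 1 XOR 3 = 2
XOR 2 with 5: 2 XOR 5 = 7
XOR 7 with 6: 7 XOR 6 = 1
Nim-value = 1

1


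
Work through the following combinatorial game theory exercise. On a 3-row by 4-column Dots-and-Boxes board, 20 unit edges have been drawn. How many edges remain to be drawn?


Grid: 3 x 4 boxes, i.e. 4 rows and 5 columns of dots.
Horizontal edges: (rows + 1) * cols = 4 * 4 = 16
Vertical edges: rows * (cols + 1) = 3 * 5 = 15
Total edges: 16 + 15 = 31
Edges drawn: 20
Remaining: 31 - 20 = 11

11


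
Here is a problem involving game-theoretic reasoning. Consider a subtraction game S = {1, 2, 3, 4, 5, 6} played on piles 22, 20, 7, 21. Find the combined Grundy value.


Subtraction set: {1, 2, 3, 4, 5, 6}
For this subtraction set, G(n) = n mod 7 (period = max + 1 = 7).
Pile 1 (size 22): G(22) = 22 mod 7 = 1
Pile 2 (size 20): G(20) = 20 mod 7 = 6
Pile 3 (size 7): G(7) = 7 mod 7 = 0
Pile 4 (size 21): G(21) = 21 mod 7 = 0
Total Grundy value = XOR of all: 1 XOR 6 XOR 0 XOR 0 = 7

7


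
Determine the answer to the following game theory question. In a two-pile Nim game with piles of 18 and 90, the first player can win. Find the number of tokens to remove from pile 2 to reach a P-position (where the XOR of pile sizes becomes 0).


Piles: 18 and 90
Current XOR: 18 XOR 90 = 72 (non-zero, so this is an N-position).
To make the XOR zero, we need to find a move that balances the piles.
For pile 2 (size 90): target = 90 XOR 72 = 18
We reduce pile 2 from 90 to 18.
Tokens removed: 90 - 18 = 72
Verification: 18 XOR 18 = 0

72


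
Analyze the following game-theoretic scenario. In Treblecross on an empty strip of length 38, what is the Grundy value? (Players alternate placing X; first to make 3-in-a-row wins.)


Treblecross: place X on empty cells; 3-in-a-row wins.
Playing within two cells of an existing X lets the opponent win at once, so sensible play treats the cells i-2..i+2 around each X as dead. The player left with no safe cell loses, so this is a normal-play take-away game on strips of safe cells.
Placing X at cell i (0-indexed) of a strip of k safe cells leaves independent strips of sizes max(0, i-2) and max(0, k-i-3). Hence G(k) = mex{ G(max(0,i-2)) XOR G(max(0,k-i-3)) : 0 <= i < k }, with G(0) = 0.
G(1): splits (0,0):0^0=0 -> mex({0}) = 1
G(2): splits (0,0):0^0=0 -> mex({0}) = 1
G(3): splits (0,0):0^0=0 -> mex({0}) = 1
G(4): splits (0,1):0^1=1 (0,0):0^0=0 -> mex({0, 1}) = 2
G(5): splits (0,2):0^1=1 (0,1):0^1=1 (0,0):0^0=0 -> mex({0, 1}) = 2
G(6) = mex({1}) = 0
G(7) = mex({0, 1, 2}) = 3
G(8) = mex({0, 1, 2}) = 3
G(9) = mex({0, 2}) = 1
G(10) = mex({0, 2, 3}) = 1
G(11) = mex({0, 3}) = 1
G(12) = mex({1, 3}) = 0
G(13) = mex({0, 1, 2, 3}) = 4
G(14) = mex({0, 1, 2}) = 3
G(15) = mex({0, 1, 2}) = 3
G(16) = mex({0, 1, 2, 4}) = 3
G(17) = mex({0, 1, 3, 4}) = 2
G(18) = mex({0, 1, 3, 4}) = 2
G(19) = mex({0, 1, 3, 5}) = 2
G(20) = mex({0, 1, 2, 3, 5}) = 4
G(21) = mex({0, 1, 2, 3, 5}) = 4
G(22) = mex({1, 2, 6}) = 0
G(23) = mex({0, 1, 2, 3, 4, 6}) = 5
G(24) = mex({0, 1, 2, 3, 4}) = 5
G(25) = mex({0, 1, 3, 4, 7}) = 2
G(26) = mex({0, 1, 3, 4, 5, 7}) = 2
G(27) = mex({0, 1, 3, 5}) = 2
G(28) = mex({0, 1, 2, 5}) = 3
G(29) = mex({0, 1, 2, 4, 5, 6}) = 3
G(30) = mex({1, 2, 4, 6}) = 0
G(31) = mex({0, 1, 2, 3, 4, 6}) = 5
G(32) = mex({1, 2, 3, 4, 7}) = 0
G(33) = mex({0, 3, 7}) = 1
G(34) = mex({0, 2, 3, 5, 7}) = 1
G(35) = mex({0, 2, 3, 5, 6}) = 1
G(36) = mex({0, 1, 2, 5, 6}) = 3
G(37) = mex({0, 1, 2, 4, 5, 6}) = 3
G(38) = mex({0, 1, 2, 4}) = 3
Therefore G(38) = 3.

3


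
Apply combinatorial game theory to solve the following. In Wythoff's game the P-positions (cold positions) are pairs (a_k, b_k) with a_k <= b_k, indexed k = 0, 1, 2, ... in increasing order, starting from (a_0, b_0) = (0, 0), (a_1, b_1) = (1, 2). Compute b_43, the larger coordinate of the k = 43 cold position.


By Wythoff's theorem, a_k = floor(k * phi) and b_k = floor(k * phi^2) = a_k + k, where phi = (1 + sqrt(5))/2 is the golden ratio.
phi = (1 + sqrt(5))/2 = 1.618034
phi^2 = phi + 1 = 2.618034
k = 43
k * phi^2 = 43 * 2.618034 = 112.575462
b_43 = floor(k * phi^2) = 112 (check: a_43 + k = 69 + 43 = 112)

112


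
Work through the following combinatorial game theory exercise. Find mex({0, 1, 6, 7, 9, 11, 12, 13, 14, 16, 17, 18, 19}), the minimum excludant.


Set = {0, 1, 6, 7, 9, 11, 12, 13, 14, 16, 17, 18, 19}
0 is in the set.
1 is in the set.
2 is NOT in the set. This is the mex.
mex = 2

2


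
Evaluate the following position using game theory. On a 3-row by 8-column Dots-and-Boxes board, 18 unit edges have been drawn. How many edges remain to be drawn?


Grid: 3 x 8 boxes, i.e. 4 rows and 9 columns of dots.
Horizontal edges: (rows + 1) * cols = 4 * 8 = 32
Vertical edges: rows * (cols + 1) = 3 * 9 = 27
Total edges: 32 + 27 = 59
Edges drawn: 18
Remaining: 59 - 18 = 41

41


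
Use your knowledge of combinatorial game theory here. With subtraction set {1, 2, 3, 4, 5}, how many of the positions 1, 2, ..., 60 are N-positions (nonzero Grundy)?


Subtraction set S = {1, 2, 3, 4, 5}, so G(n) = n mod 6.
G(n) = 0 when n is a multiple of 6.
Multiples of 6 in [1, 60]: 10
N-positions (nonzero Grundy) = 60 - 10 = 50

50


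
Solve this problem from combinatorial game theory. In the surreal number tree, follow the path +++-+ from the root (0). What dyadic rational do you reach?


Sign expansion: +++-+
Rule: track bounds (lo, hi), initially (-inf, +inf). On '+', the current value becomes lo and we move to the simplest number in (value, hi): value + 1 if hi = +inf, otherwise the midpoint (value + hi)/2. On '-', the current value becomes hi and we move to value - 1 if lo = -inf, otherwise the midpoint (lo + value)/2.
Start at 0.
Step 1: sign = +, move right. Bounds: (0, +inf). Value = 1
Step 2: sign = +, move right. Bounds: (1, +inf). Value = 2
Step 3: sign = +, move right. Bounds: (2, +inf). Value = 3
Step 4: sign = -, move left. Bounds: (2, 3). Value = 5/2
Step 5: sign = +, move right. Bounds: (5/2, 3). Value = 11/4
The surreal number with sign expansion +++-+ is 11/4.

11/4


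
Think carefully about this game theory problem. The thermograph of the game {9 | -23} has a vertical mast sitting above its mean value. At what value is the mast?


Game = {9 | -23}, a switch {a | b} with numbers a > b.
Its thermograph has left wall a - t and right wall b + t, which meet at t = (a - b)/2, where both equal (a + b)/2. So the mast (mean value) is at (a + b)/2.
Mean = (9 + (-23))/2 = -14/2 = -7

-7


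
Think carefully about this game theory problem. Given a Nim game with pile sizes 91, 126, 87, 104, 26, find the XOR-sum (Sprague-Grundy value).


We need the XOR (exclusive or) of all pile sizes.
After XOR-ing pile 1 (size 91): 0 XOR 91 = 91
After XOR-ing pile 2 (size 126): 91 XOR 126 = 37
After XOR-ing pile 3 (size 87): 37 XOR 87 = 114
After XOR-ing pile 4 (size 104): 114 XOR 104 = 26
After XOR-ing pile 5 (size 26): 26 XOR 26 = 0
The Nim-value of this position is 0.

0


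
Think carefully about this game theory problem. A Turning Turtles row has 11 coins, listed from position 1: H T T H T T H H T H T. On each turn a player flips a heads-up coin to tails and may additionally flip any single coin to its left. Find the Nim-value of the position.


Coins: H T T H T T H H T H T
Key fact: a single head at position k behaves exactly like a Nim heap of size k (turning it to T and optionally flipping a coin at j < k corresponds to moving the heap from k to j, or to 0), and heads combine as a disjunctive sum (two heads at the same place would cancel, matching j XOR j = 0). So the Nim-value is the XOR of the 1-indexed positions of the heads.
Face-up positions (1-indexed): [1, 4, 7, 8, 10]
XOR 0 with 1: 0 XOR 1 = 1
XOR 1 with 4: 1 XOR 4 = 5
XOR 5 with 7: 5 XOR 7 = 2
XOR 2 with 8: 2 XOR 8 = 10
XOR 10 with 10: 10 XOR 10 = 0
Nim-value = 0

0


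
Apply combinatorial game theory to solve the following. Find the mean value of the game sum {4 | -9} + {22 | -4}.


G1 = {4 | -9}, G2 = {22 | -4}
Each is a switch {a | b} with numbers a > b; its mean value is (a + b)/2, and mean value is additive over game sums: m(G1 + G2) = m(G1) + m(G2).
Mean of G1 = (4 + (-9))/2 = -5/2 = -5/2
Mean of G2 = (22 + (-4))/2 = 18/2 = 9
Mean of G1 + G2 = -5/2 + 9 = 13/2

13/2


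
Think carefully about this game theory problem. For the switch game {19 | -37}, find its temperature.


The game is {19 | -37}, a switch {a | b} with numbers a > b.
Cooling {a | b} by t gives {a - t | b + t}, which stops being hot when a - t = b + t, i.e. at t = (a - b)/2. So the temperature of a switch is (a - b)/2.
Temperature = (Left option - Right option) / 2
= (19 - (-37)) / 2
= 56 / 2
= 28

28


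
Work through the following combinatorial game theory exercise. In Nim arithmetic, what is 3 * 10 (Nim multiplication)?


Nim multiplication is bilinear over XOR: (u XOR v) * w = (u*w) XOR (v*w).
So we split each operand into its bit components and XOR the pairwise Nim products.
3 = 1 + 2 (as XOR of powers of 2).
10 = 2 + 8 (as XOR of powers of 2).
Using the standard Nim-product table on single bits:
  2*2 = 3,   2*4 = 8,   2*8 = 12,
  4*4 = 6,   4*8 = 11,  8*8 = 13,
and  1*x = x (identity), k*l = l*k (commutative).
Pairwise Nim products:
  1 * 2 = 2
  1 * 8 = 8
  2 * 2 = 3
  2 * 8 = 12
XOR them: 2 XOR 8 XOR 3 XOR 12 = 5.
Result: 3 * 10 = 5 (in Nim).

5


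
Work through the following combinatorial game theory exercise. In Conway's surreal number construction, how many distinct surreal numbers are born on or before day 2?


Day 0: {|} = 0 is born. Count = 1.
Day n: the number of surreal numbers born by day n is 2^(n+1) - 1.
By day 0: 2^1 - 1 = 1
By day 1: 2^2 - 1 = 3
By day 2: 2^3 - 1 = 7
By day 2: 7 surreal numbers.

7


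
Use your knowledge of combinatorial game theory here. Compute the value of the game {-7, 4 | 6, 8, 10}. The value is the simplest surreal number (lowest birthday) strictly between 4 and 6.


Left options: {-7, 4}, max = 4
Right options: {6, 8, 10}, min = 6
All options are numbers and max(Left) < min(Right), so by the simplicity theorem the value is the simplest (earliest-born) number strictly between 4 and 6.
The only integer strictly between 4 and 6 is 5.
No non-integer in the interval can be simpler: if x is a non-integer in the interval, then floor(x) or ceil(x) also lies in the interval (the interval contains an integer), and both are proper prefixes of x's sign expansion, i.e. born earlier. So the game value is 5.
Game value = 5

5


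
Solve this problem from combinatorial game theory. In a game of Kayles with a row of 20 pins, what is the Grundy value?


Kayles: a move removes 1 or 2 adjacent pins from a contiguous row.
Removing pins from a row of k leaves two independent rows (a, b) with a + b = k - 1 (one pin) or a + b = k - 2 (two pins); an end removal gives a = 0.
By Sprague-Grundy, G(k) = mex{ G(a) XOR G(b) } over all these splits. G(0) = 0.
G(1): splits (0,0):0^0=0 -> mex({0}) = 1
G(2): splits (0,1):0^1=1 (0,0):0^0=0 -> mex({0, 1}) = 2
G(3): splits (0,2):0^2=2 (1,1):1^1=0 (0,1):0^1=1 -> mex({0, 1, 2}) = 3
G(4): splits (0,3):0^3=3 (1,2):1^2=3 (0,2):0^2=2 (1,1):1^1=0 -> mex({0, 2, 3}) = 1
G(5): splits (0,4):0^1=1 (1,3):1^3=2 (2,2):2^2=0 (0,3):0^3=3 (1,2):1^2=3 -> mex({0, 1, 2, 3}) = 4
G(6) = mex({0, 1, 2, 4}) = 3
G(7) = mex({0, 1, 3, 4, 5}) = 2
G(8) = mex({0, 2, 3, 5, 6}) = 1
G(9) = mex({0, 1, 2, 3, 6, 7}) = 4
G(10) = mex({0, 1, 3, 4, 5, 7}) = 2
G(11) = mex({0, 1, 2, 3, 4, 5}) = 6
G(12) = mex({0, 1, 2, 3, 5, 6, 7}) = 4
G(13) = mex({0, 2, 3, 4, 6, 7}) = 1
G(14) = mex({0, 1, 4, 5, 6, 7}) = 2
G(15) = mex({0, 1, 2, 3, 4, 5, 6}) = 7
G(16) = mex({0, 2, 3, 5, 6, 7}) = 1
G(17) = mex({0, 1, 2, 3, 5, 6, 7}) = 4
G(18) = mex({0, 1, 2, 4, 5, 6}) = 3
G(19) = mex({0, 1, 3, 4, 5, 7}) = 2
G(20) = mex({0, 2, 3, 4, 5, 6, 7}) = 1
Therefore G(20) = 1.

1
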